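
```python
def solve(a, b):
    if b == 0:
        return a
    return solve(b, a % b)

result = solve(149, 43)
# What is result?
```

solve(149, 43) -> solve(43, 20) -> solve(20, 3) -> solve(3, 2) -> solve(2, 1) -> solve(1, 0) -> 1

Answer: 1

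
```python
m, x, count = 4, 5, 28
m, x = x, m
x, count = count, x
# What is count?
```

Trace:
`m, x, count = 4, 5, 28` → m = 4; x = 5; count = 28
`m, x = x, m` → m = 5; x = 4
`x, count = count, x` → x = 28; count = 4
So count = 4

Answer: 4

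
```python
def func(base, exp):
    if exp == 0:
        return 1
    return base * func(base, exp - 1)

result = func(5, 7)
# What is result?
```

func(5, 7) = 5 * 5 * 5 * 5 * 5 * 5 * 5 = 78125

Answer: 78125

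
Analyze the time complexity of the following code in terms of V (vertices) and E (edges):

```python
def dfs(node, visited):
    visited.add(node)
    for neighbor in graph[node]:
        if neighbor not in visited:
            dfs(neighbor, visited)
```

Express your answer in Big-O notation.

This is Depth-first search (recursive). Time complexity: O(V + E).

Answer: O(V + E)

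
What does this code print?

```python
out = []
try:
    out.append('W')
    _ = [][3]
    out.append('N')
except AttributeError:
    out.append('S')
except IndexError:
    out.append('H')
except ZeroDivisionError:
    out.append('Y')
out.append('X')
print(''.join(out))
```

Execution trace: 'W' (try body) → 'H' (except IndexError) → 'X' (after the try/except). Output: WHX

Answer: WHX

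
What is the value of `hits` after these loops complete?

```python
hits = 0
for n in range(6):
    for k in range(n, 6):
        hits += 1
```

Upper triangle: 6 + 5 + ... + 1
`hits` takes the values: 0 → 1 → 2 → 3 → 4 → 5 → 6 → 7 → 8 → 9 → 10 → 11 → 12 → 13 → 14 → 15 → 16 → 17 → 18 → 19 → 20 → 21

Answer: 21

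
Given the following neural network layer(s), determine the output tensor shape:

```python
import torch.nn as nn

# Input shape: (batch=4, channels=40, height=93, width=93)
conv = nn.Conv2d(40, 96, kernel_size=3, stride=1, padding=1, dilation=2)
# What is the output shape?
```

Input: (4, 40, 93, 93) -> Output: (4, 96, 91, 91)

Answer: (4, 96, 91, 91)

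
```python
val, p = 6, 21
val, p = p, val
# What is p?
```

Trace:
`val, p = 6, 21` → val = 6; p = 21
`val, p = p, val` → val = 21; p = 6
So p = 6

Answer: 6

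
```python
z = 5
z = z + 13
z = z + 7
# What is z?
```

Trace:
`z = 5` → z = 5
`z = z + 13` → z = 18
`z = z + 7` → z = 25
So z = 25

Answer: 25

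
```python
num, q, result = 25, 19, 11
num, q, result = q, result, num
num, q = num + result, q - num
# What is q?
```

Trace:
`num, q, result = 25, 19, 11` → num = 25; q = 19; result = 11
`num, q, result = q, result, num` → num = 19; q = 11; result = 25
`num, q = num + result, q - num` → num = 44; q = -8
So q = -8

Answer: -8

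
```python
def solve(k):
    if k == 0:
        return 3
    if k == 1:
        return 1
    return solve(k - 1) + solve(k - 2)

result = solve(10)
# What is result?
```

Build up from base cases: solve(0)=3, solve(1)=1, solve(2)=4, solve(3)=5, solve(4)=9, solve(5)=14, solve(6)=23, ..., solve(10)=157

Answer: 157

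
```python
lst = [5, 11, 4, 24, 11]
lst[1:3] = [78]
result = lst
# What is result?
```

Trace:
`lst = [5, 11, 4, 24, 11]` → lst = [5, 11, 4, 24, 11]
`lst[1:3] = [78]` → lst = [5, 78, 24, 11]
`result = lst` → result = [5, 78, 24, 11]
So result = [5, 78, 24, 11]

Answer: [5, 78, 24, 11]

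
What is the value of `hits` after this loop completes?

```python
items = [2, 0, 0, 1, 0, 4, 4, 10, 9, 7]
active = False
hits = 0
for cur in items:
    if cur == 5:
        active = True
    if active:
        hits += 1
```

Count elements after first 5 in [2, 0, 0, 1, 0, 4, 4, 10, 9, 7]
`hits` takes the values: 0

Answer: 0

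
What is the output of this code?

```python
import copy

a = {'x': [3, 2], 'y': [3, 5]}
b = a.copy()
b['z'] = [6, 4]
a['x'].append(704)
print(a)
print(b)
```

Key concept: shallow copy of dict with mutable values.
Step by step:
`a = {'x': [3, 2], 'y': [3, 5]}` → a = {'x': [3, 2], 'y': [3, 5]}
`b = a.copy()` → b = {'x': [3, 2], 'y': [3, 5]}
`b['z'] = [6, 4]` → b = {'x': [3, 2], 'y': [3, 5], 'z': [6, 4]}
`a['x'].append(704)` → a = {'x': [3, 2, 704], 'y': [3, 5]}; b = {'x': [3, 2, 704], 'y': [3, 5], 'z': [6, 4]}
`print(a)` → prints {'x': [3, 2, 704], 'y': [3, 5]}
`print(b)` → prints {'x': [3, 2, 704], 'y': [3, 5], 'z': [6, 4]}

Answer:
{'x': [3, 2, 704], 'y': [3, 5]}
{'x': [3, 2, 704], 'y': [3, 5], 'z': [6, 4]}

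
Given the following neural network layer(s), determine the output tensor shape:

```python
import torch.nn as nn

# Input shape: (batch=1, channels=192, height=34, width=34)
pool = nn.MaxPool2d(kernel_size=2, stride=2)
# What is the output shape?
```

Input: (1, 192, 34, 34) -> Output: (1, 192, 17, 17)

Answer: (1, 192, 17, 17)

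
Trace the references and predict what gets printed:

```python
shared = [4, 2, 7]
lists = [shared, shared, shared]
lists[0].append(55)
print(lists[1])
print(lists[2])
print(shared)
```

Key concept: list of same reference.
Step by step:
`shared = [4, 2, 7]` → shared = [4, 2, 7]
`lists = [shared, shared, shared]` → lists = [[4, 2, 7], [4, 2, 7], [4, 2, 7]]
`lists[0].append(55)` → shared = [4, 2, 7, 55]; lists = [[4, 2, 7, 55], [4, 2, 7, 55], [4, 2, 7, 55]]
`print(lists[1])` → prints [4, 2, 7, 55]
`print(lists[2])` → prints [4, 2, 7, 55]
`print(shared)` → prints [4, 2, 7, 55]

Answer:
[4, 2, 7, 55]
[4, 2, 7, 55]
[4, 2, 7, 55]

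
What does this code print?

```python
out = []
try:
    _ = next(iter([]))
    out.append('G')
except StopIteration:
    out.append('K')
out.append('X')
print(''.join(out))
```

Execution trace: 'K' (except StopIteration) → 'X' (after the try/except). Output: KX

Answer: KX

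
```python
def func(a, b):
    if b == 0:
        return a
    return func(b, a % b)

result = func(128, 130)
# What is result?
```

func(128, 130) -> func(130, 128) -> func(128, 2) -> func(2, 0) -> 2

Answer: 2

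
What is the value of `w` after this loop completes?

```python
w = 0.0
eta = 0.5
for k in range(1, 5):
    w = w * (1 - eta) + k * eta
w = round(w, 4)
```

Moving average with lr=0.5
`w` takes the values: 0.0 → 0.5 → 1.25 → 2.125 → 3.0625

Answer: 3.0625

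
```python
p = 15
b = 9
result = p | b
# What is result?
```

Trace:
`p = 15` → p = 15
`b = 9` → b = 9
`result = p | b` → result = 15
So result = 15

Answer: 15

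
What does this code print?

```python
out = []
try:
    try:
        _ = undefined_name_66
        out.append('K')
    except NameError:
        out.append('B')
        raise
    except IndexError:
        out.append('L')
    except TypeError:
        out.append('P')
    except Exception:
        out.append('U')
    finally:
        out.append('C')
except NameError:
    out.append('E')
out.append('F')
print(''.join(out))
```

Execution trace: 'B' (inner except NameError) → 'C' (inner finally) → 'E' (outer except NameError) → 'F' (after the try/except). Output: BCEF

Answer: BCEF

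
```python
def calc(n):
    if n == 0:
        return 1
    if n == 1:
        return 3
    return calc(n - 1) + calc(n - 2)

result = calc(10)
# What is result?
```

Build up from base cases: calc(0)=1, calc(1)=3, calc(2)=4, calc(3)=7, calc(4)=11, calc(5)=18, calc(6)=29, ..., calc(10)=199

Answer: 199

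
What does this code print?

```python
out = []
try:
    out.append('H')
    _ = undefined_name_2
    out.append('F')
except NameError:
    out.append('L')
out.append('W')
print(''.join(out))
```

Execution trace: 'H' (try body) → 'L' (except NameError) → 'W' (after the try/except). Output: HLW

Answer: HLW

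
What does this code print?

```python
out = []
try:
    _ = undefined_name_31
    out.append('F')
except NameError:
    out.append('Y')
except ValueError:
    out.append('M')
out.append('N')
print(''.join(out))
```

Execution trace: 'Y' (except NameError) → 'N' (after the try/except). Output: YN

Answer: YN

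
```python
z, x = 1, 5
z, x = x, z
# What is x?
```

Trace:
`z, x = 1, 5` → z = 1; x = 5
`z, x = x, z` → z = 5; x = 1
So x = 1

Answer: 1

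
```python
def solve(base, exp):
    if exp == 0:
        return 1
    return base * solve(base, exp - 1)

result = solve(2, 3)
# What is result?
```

solve(2, 3) = 2 * 2 * 2 = 8

Answer: 8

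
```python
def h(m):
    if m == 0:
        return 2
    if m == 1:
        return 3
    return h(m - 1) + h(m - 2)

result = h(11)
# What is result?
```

Build up from base cases: h(0)=2, h(1)=3, h(2)=5, h(3)=8, h(4)=13, h(5)=21, h(6)=34, ..., h(11)=377

Answer: 377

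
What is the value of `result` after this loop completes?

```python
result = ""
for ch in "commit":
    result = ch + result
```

Reverse 'commit'
`result` takes the values: "" → "c" → "oc" → "moc" → "mmoc" → "immoc" → "timmoc"

Answer: "timmoc"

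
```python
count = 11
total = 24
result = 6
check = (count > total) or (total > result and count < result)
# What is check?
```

Trace:
`count = 11` → count = 11
`total = 24` → total = 24
`result = 6` → result = 6
`check = (count > total) or (total > result and count < result)` → check = False
So check = False

Answer: False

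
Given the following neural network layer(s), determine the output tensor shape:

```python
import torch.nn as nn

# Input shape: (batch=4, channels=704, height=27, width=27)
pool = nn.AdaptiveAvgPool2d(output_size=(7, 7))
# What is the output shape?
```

Input: (4, 704, 27, 27) -> Output: (4, 704, 7, 7)

Answer: (4, 704, 7, 7)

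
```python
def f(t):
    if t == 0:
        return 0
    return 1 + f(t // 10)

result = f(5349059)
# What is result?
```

Count of digits of 5349059: 7

Answer: 7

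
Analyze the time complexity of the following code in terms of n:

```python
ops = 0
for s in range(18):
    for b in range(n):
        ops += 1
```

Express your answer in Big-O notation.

Each loop level contributes: 1 × n. Multiplying the contributions gives O(n).

Answer: O(n)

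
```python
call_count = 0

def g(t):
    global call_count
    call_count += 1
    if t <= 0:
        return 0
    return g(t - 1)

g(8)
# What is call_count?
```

Linear recursion stepping by 1: 9 calls from t=8 down to ≤0.

Answer: 9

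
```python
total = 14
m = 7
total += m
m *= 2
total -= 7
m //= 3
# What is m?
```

Trace:
`total = 14` → total = 14
`m = 7` → m = 7
`total += m` → total = 21
`m *= 2` → m = 14
`total -= 7` → total = 14
`m //= 3` → m = 4
So m = 4

Answer: 4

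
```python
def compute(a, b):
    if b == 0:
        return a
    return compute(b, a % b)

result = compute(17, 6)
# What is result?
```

compute(17, 6) -> compute(6, 5) -> compute(5, 1) -> compute(1, 0) -> 1

Answer: 1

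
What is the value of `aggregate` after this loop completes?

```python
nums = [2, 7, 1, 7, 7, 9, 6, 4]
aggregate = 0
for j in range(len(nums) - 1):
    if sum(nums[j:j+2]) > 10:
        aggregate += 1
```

Count windows with sum > 10
`aggregate` takes the values: 0 → 1 → 2 → 3

Answer: 3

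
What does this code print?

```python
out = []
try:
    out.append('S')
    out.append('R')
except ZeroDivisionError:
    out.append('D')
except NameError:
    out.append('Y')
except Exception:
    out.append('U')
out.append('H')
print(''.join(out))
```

Execution trace: 'S' (try body) → 'R' (try body, no exception) → 'H' (after the try/except). Output: SRH

Answer: SRH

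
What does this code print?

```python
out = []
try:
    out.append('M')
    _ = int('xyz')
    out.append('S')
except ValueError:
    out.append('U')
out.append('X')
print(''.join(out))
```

Execution trace: 'M' (try body) → 'U' (except ValueError) → 'X' (after the try/except). Output: MUX

Answer: MUX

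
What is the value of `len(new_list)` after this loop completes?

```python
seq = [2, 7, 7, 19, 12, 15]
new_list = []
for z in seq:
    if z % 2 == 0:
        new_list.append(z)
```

Count even numbers in [2, 7, 7, 19, 12, 15]
`new_list` takes the values: [] → [2] → [2, 12]
So `len(new_list)` = 2

Answer: 2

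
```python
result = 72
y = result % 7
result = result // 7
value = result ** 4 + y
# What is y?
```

Trace:
`result = 72` → result = 72
`y = result % 7` → y = 2
`result = result // 7` → result = 10
`value = result ** 4 + y` → value = 10002
So y = 2

Answer: 2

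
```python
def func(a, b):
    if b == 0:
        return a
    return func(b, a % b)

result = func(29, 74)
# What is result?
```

func(29, 74) -> func(74, 29) -> func(29, 16) -> func(16, 13) -> func(13, 3) -> func(3, 1) -> func(1, 0) -> 1

Answer: 1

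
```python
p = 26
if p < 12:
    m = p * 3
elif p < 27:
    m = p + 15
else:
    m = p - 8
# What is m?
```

Trace:
`p = 26` → p = 26
`if p < 12: ...` → p < 12 is False, p < 27 is True → m = 41
So m = 41

Answer: 41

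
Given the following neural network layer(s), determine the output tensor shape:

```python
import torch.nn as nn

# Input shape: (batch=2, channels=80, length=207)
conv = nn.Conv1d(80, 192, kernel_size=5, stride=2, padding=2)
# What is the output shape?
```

Input: (2, 80, 207) -> Output: (2, 192, 104)

Answer: (2, 192, 104)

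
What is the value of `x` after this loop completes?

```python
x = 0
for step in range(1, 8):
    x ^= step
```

XOR of 1 to 7
`x` takes the values: 0 → 1 → 3 → 0 → 4 → 1 → 7 → 0

Answer: 0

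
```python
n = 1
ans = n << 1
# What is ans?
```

Trace:
`n = 1` → n = 1
`ans = n << 1` → ans = 2
So ans = 2

Answer: 2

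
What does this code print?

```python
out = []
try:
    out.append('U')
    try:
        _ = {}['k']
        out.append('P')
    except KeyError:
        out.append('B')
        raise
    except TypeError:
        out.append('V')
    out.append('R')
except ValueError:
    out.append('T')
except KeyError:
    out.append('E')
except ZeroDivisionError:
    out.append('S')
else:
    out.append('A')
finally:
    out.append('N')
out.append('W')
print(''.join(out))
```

Execution trace: 'U' (try body) → 'B' (inner except KeyError) → 'E' (except KeyError) → 'N' (finally) → 'W' (after the try/except). Output: UBENW

Answer: UBENW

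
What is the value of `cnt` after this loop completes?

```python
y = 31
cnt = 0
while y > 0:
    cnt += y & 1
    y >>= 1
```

Count set bits in 31 (binary: 0b11111)
`cnt` takes the values: 0 → 1 → 2 → 3 → 4 → 5

Answer: 5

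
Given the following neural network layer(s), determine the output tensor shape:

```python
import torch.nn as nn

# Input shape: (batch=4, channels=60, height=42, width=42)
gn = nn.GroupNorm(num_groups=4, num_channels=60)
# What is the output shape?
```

Input: (4, 60, 42, 42) -> Output: (4, 60, 42, 42)

Answer: (4, 60, 42, 42)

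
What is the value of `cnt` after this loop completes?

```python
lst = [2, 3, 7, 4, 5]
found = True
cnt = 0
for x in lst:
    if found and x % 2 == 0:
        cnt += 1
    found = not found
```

Count even values at even positions
`cnt` takes the values: 0 → 1

Answer: 1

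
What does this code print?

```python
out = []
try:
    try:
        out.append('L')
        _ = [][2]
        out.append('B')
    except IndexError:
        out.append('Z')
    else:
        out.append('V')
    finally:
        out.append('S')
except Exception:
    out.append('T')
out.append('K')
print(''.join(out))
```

Execution trace: 'L' (inner try body) → 'Z' (inner except IndexError) → 'S' (inner finally) → 'K' (after the try/except). Output: LZSK

Answer: LZSK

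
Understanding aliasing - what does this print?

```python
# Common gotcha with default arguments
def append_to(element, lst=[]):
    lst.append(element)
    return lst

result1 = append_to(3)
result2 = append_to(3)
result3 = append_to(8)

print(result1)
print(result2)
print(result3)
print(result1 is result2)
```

Key concept: mutable default argument gotcha.
Step by step:
`result1 = append_to(3)` → result1 = [3]
`result2 = append_to(3)` → result1 = [3, 3] (same object as result2); result2 = [3, 3] (same object as result1)
`result3 = append_to(8)` → result1 = [3, 3, 8] (same object as result2, result3); result2 = [3, 3, 8] (same object as result1, result3); result3 = [3, 3, 8] (same object as result1, result2)
`print(result1)` → prints [3, 3, 8]
`print(result2)` → prints [3, 3, 8]
`print(result3)` → prints [3, 3, 8]
`print(result1 is result2)` → prints True

Answer:
[3, 3, 8]
[3, 3, 8]
[3, 3, 8]
True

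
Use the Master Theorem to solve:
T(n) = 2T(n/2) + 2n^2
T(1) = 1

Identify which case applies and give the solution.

a=2, b=2, f(n)=2n^2. log_2(2) = 1. Since c=2 > 1 and the regularity condition holds (2(n/2)^2 = (2/2^2)n^2 with 2/2^2 < 1), Case 3 applies: T(n) = Θ(f(n)) = O(n^2).

Answer: O(n^2) - Case 3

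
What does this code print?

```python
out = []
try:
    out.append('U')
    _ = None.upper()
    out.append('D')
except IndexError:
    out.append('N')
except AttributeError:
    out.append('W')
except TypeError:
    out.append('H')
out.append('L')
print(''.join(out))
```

Execution trace: 'U' (try body) → 'W' (except AttributeError) → 'L' (after the try/except). Output: UWL

Answer: UWL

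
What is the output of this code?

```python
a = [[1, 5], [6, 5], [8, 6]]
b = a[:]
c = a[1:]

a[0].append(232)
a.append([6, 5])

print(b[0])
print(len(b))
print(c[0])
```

Key concept: slice with nested mutation.
Step by step:
`a = [[1, 5], [6, 5], [8, 6]]` → a = [[1, 5], [6, 5], [8, 6]]
`b = a[:]` → b = [[1, 5], [6, 5], [8, 6]]
`c = a[1:]` → c = [[6, 5], [8, 6]]
`a[0].append(232)` → a = [[1, 5, 232], [6, 5], [8, 6]]; b = [[1, 5, 232], [6, 5], [8, 6]]
`a.append([6, 5])` → a = [[1, 5, 232], [6, 5], [8, 6], [6, 5]]
`print(b[0])` → prints [1, 5, 232]
`print(len(b))` → prints 3
`print(c[0])` → prints [6, 5]

Answer:
[1, 5, 232]
3
[6, 5]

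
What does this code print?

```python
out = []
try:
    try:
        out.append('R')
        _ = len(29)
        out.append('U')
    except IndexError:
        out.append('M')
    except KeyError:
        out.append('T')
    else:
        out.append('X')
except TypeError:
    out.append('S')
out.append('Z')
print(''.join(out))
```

Execution trace: 'R' (try body) → 'S' (outer except TypeError) → 'Z' (after the try/except). Output: RSZ

Answer: RSZ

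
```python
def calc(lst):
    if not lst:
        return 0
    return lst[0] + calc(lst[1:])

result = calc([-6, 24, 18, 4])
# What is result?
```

(-6) + 24 + 18 + 4 + 0 = 40

Answer: 40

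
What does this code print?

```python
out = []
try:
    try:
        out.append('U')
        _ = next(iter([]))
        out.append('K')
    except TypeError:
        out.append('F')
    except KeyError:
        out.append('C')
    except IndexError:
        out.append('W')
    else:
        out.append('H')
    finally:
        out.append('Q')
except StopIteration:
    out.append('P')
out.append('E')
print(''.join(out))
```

Execution trace: 'U' (try body) → 'Q' (finally) → 'P' (outer except StopIteration) → 'E' (after the try/except). Output: UQPE

Answer: UQPE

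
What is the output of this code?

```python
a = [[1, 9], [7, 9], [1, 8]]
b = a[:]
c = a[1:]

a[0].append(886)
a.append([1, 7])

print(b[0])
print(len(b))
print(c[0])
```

Key concept: slice with nested mutation.
Step by step:
`a = [[1, 9], [7, 9], [1, 8]]` → a = [[1, 9], [7, 9], [1, 8]]
`b = a[:]` → b = [[1, 9], [7, 9], [1, 8]]
`c = a[1:]` → c = [[7, 9], [1, 8]]
`a[0].append(886)` → a = [[1, 9, 886], [7, 9], [1, 8]]; b = [[1, 9, 886], [7, 9], [1, 8]]
`a.append([1, 7])` → a = [[1, 9, 886], [7, 9], [1, 8], [1, 7]]
`print(b[0])` → prints [1, 9, 886]
`print(len(b))` → prints 3
`print(c[0])` → prints [7, 9]

Answer:
[1, 9, 886]
3
[7, 9]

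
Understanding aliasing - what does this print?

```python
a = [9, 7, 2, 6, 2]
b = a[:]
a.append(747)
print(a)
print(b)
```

Key concept: slice [:] creates copy.
Step by step:
`a = [9, 7, 2, 6, 2]` → a = [9, 7, 2, 6, 2]
`b = a[:]` → b = [9, 7, 2, 6, 2]
`a.append(747)` → a = [9, 7, 2, 6, 2, 747]
`print(a)` → prints [9, 7, 2, 6, 2, 747]
`print(b)` → prints [9, 7, 2, 6, 2]

Answer:
[9, 7, 2, 6, 2, 747]
[9, 7, 2, 6, 2]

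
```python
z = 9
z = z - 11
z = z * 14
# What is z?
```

Trace:
`z = 9` → z = 9
`z = z - 11` → z = -2
`z = z * 14` → z = -28
So z = -28

Answer: -28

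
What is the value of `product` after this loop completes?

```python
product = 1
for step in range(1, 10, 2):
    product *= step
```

Product of 1, 3, 5, ... up to 9
`product` takes the values: 1 → 3 → 15 → 105 → 945

Answer: 945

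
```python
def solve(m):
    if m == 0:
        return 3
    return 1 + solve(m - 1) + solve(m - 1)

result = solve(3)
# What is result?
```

solve(m) = 1 + 2·solve(m-1), solve(0)=3. Closed form: (3+1)·2^3 - 1 = 31.

Answer: 31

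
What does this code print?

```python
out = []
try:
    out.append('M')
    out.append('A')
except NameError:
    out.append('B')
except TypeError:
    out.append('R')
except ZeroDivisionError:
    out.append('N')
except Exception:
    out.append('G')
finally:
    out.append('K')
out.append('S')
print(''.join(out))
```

Execution trace: 'M' (try body) → 'A' (try body, no exception) → 'K' (finally) → 'S' (after the try/except). Output: MAKS

Answer: MAKS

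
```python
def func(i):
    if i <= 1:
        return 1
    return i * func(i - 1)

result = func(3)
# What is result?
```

func(3) = 3 * 2 * 1 = 6

Answer: 6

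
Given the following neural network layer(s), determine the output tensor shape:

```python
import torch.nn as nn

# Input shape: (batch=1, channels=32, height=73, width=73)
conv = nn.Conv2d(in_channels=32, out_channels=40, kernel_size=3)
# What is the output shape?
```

Input: (1, 32, 73, 73) -> Output: (1, 40, 71, 71)

Answer: (1, 40, 71, 71)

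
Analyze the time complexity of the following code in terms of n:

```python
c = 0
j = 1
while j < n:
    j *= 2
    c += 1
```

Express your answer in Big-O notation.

Each loop level contributes: log n. Multiplying the contributions gives O(log n).

Answer: O(log n)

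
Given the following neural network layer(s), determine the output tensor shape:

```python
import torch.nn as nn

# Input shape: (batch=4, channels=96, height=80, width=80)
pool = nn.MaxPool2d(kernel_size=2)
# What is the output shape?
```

Input: (4, 96, 80, 80) -> Output: (4, 96, 40, 40)

Answer: (4, 96, 40, 40)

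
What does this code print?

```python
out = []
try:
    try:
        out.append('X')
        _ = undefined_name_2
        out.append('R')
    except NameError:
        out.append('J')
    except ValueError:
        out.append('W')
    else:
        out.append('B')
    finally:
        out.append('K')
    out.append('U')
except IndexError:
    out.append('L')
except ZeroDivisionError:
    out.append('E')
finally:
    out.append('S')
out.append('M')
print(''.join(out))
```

Execution trace: 'X' (inner try body) → 'J' (inner except NameError) → 'K' (inner finally) → 'U' (try body, no exception) → 'S' (finally) → 'M' (after the try/except). Output: XJKUSM

Answer: XJKUSM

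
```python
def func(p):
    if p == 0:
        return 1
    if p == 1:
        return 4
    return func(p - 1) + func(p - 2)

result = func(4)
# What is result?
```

Build up from base cases: func(0)=1, func(1)=4, func(2)=5, func(3)=9, func(4)=14

Answer: 14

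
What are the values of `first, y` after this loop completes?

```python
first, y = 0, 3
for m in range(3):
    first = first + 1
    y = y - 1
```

first goes 0→3, y goes 3→0
`first, y` takes the values: (0, 3) → (1, 3) → (1, 2) → (2, 2) → (2, 1) → (3, 1) → (3, 0)

Answer: 3, 0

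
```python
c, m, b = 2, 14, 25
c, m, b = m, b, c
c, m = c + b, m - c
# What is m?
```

Trace:
`c, m, b = 2, 14, 25` → c = 2; m = 14; b = 25
`c, m, b = m, b, c` → c = 14; m = 25; b = 2
`c, m = c + b, m - c` → c = 16; m = 11
So m = 11

Answer: 11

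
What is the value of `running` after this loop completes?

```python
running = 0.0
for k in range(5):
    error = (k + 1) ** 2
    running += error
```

Sum of squared losses 1² + 2² + ... + 5²
`running` takes the values: 0.0 → 1.0 → 5.0 → 14.0 → 30.0 → 55.0

Answer: 55.0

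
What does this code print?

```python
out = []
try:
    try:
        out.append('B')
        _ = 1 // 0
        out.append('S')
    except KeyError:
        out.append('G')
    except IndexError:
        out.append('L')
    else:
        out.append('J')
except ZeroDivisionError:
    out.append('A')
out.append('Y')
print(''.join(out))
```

Execution trace: 'B' (try body) → 'A' (outer except ZeroDivisionError) → 'Y' (after the try/except). Output: BAY

Answer: BAY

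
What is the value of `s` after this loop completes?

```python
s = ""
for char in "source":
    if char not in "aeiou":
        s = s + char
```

Remove vowels from 'source'
`s` takes the values: "" → "s" → "sr" → "src"

Answer: "src"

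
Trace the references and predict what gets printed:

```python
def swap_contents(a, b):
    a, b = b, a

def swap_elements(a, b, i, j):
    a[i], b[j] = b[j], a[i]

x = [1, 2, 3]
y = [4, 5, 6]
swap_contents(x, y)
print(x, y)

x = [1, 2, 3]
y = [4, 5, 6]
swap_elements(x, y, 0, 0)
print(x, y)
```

Key concept: parameter rebinding vs mutation.
Step by step:
`x = [1, 2, 3]` → x = [1, 2, 3]
`y = [4, 5, 6]` → y = [4, 5, 6]
`swap_contents(x, y)` → no visible change to tracked variables
`print(x, y)` → prints [1, 2, 3] [4, 5, 6]
`x = [1, 2, 3]` → x = [1, 2, 3]
`y = [4, 5, 6]` → y = [4, 5, 6]
`swap_elements(x, y, 0, 0)` → x = [4, 2, 3]; y = [1, 5, 6]
`print(x, y)` → prints [4, 2, 3] [1, 5, 6]

Answer:
[1, 2, 3] [4, 5, 6]
[4, 2, 3] [1, 5, 6]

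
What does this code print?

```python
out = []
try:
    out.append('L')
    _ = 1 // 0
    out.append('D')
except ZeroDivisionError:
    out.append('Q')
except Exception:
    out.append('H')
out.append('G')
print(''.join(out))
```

Execution trace: 'L' (try body) → 'Q' (except ZeroDivisionError) → 'G' (after the try/except). Output: LQG

Answer: LQG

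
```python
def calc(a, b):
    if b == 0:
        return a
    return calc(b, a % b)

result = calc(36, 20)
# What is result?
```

calc(36, 20) -> calc(20, 16) -> calc(16, 4) -> calc(4, 0) -> 4

Answer: 4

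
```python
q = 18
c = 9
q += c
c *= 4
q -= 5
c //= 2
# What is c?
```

Trace:
`q = 18` → q = 18
`c = 9` → c = 9
`q += c` → q = 27
`c *= 4` → c = 36
`q -= 5` → q = 22
`c //= 2` → c = 18
So c = 18

Answer: 18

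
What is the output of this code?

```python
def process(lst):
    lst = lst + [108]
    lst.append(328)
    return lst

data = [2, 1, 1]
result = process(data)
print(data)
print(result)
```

Key concept: rebinding parameter vs mutation.
Step by step:
`data = [2, 1, 1]` → data = [2, 1, 1]
`result = process(data)` → result = [2, 1, 1, 108, 328]
`print(data)` → prints [2, 1, 1]
`print(result)` → prints [2, 1, 1, 108, 328]

Answer:
[2, 1, 1]
[2, 1, 1, 108, 328]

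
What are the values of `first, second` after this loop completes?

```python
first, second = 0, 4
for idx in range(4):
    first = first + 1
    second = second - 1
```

first goes 0→4, second goes 4→0
`first, second` takes the values: (0, 4) → (1, 4) → (1, 3) → (2, 3) → (2, 2) → (3, 2) → (3, 1) → (4, 1) → (4, 0)

Answer: 4, 0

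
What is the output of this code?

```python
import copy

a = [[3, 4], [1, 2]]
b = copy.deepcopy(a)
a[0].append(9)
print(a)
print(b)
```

Key concept: deep copy is fully independent.
Step by step:
`a = [[3, 4], [1, 2]]` → a = [[3, 4], [1, 2]]
`b = copy.deepcopy(a)` → b = [[3, 4], [1, 2]]
`a[0].append(9)` → a = [[3, 4, 9], [1, 2]]
`print(a)` → prints [[3, 4, 9], [1, 2]]
`print(b)` → prints [[3, 4], [1, 2]]

Answer:
[[3, 4, 9], [1, 2]]
[[3, 4], [1, 2]]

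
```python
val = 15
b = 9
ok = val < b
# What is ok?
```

Trace:
`val = 15` → val = 15
`b = 9` → b = 9
`ok = val < b` → ok = False
So ok = False

Answer: False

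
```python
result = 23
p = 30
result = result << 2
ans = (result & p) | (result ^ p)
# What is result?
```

Trace:
`result = 23` → result = 23
`p = 30` → p = 30
`result = result << 2` → result = 92
`ans = (result & p) | (result ^ p)` → ans = 94
So result = 92

Answer: 92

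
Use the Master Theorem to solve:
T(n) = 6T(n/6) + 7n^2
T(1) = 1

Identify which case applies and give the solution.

a=6, b=6, f(n)=7n^2. log_6(6) = 1. Since c=2 > 1 and the regularity condition holds (6(n/6)^2 = (6/6^2)n^2 with 6/6^2 < 1), Case 3 applies: T(n) = Θ(f(n)) = O(n^2).

Answer: O(n^2) - Case 3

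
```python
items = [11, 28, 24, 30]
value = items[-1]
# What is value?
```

Trace:
`items = [11, 28, 24, 30]` → items = [11, 28, 24, 30]
`value = items[-1]` → value = 30
So value = 30

Answer: 30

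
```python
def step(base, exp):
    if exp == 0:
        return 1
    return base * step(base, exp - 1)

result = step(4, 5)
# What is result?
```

step(4, 5) = 4 * 4 * 4 * 4 * 4 = 1024

Answer: 1024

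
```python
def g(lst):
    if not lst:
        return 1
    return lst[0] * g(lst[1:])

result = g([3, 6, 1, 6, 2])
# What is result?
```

Product over [3, 6, 1, 6, 2] = 3 * 6 * 1 * 6 * 2 = 216

Answer: 216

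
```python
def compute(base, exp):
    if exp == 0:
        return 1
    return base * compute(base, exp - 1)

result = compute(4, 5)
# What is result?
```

compute(4, 5) = 4 * 4 * 4 * 4 * 4 = 1024

Answer: 1024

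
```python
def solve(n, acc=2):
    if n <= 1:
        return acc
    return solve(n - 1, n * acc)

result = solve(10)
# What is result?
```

Accumulator trace (n, acc): (10, 2) -> (9, 20) -> (8, 180) -> (7, 1440) -> (6, 10080) -> (5, 60480) -> (4, 302400) -> (3, 1209600) -> (2, 3628800) -> (1, 7257600) -> return 7257600

Answer: 7257600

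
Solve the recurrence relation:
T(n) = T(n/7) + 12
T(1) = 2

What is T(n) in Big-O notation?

Each step divides n by 7 and adds 12. After log_7(n) steps we reach T(1)=2. So T(n) = 12·log_7(n) + 2 = O(log n).

Answer: O(log n)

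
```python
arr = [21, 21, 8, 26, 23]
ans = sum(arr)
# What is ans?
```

Trace:
`arr = [21, 21, 8, 26, 23]` → arr = [21, 21, 8, 26, 23]
`ans = sum(arr)` → ans = 99
So ans = 99

Answer: 99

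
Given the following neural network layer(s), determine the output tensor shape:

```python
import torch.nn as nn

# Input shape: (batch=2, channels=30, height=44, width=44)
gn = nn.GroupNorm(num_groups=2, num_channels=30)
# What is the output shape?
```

Input: (2, 30, 44, 44) -> Output: (2, 30, 44, 44)

Answer: (2, 30, 44, 44)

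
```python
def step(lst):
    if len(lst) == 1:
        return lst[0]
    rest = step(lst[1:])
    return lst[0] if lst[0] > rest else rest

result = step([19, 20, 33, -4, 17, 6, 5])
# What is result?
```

Recursive max over [19, 20, 33, -4, 17, 6, 5] = 33

Answer: 33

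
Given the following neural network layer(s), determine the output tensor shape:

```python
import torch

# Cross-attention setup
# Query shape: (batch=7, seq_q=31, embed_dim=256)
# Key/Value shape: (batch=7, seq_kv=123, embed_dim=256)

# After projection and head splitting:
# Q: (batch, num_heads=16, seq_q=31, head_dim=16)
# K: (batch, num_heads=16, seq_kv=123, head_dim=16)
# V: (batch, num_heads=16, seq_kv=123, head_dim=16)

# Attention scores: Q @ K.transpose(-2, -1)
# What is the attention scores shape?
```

Input: (7, 31, 256) -> Output: (7, 16, 31, 123)

Answer: (7, 16, 31, 123)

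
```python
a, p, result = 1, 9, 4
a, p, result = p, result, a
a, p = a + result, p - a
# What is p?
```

Trace:
`a, p, result = 1, 9, 4` → a = 1; p = 9; result = 4
`a, p, result = p, result, a` → a = 9; p = 4; result = 1
`a, p = a + result, p - a` → a = 10; p = -5
So p = -5

Answer: -5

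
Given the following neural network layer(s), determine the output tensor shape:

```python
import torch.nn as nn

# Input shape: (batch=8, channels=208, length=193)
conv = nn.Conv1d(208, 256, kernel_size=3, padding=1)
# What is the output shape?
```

Input: (8, 208, 193) -> Output: (8, 256, 193)

Answer: (8, 256, 193)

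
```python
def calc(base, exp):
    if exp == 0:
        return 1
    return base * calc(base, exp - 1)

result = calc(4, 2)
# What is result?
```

calc(4, 2) = 4 * 4 = 16

Answer: 16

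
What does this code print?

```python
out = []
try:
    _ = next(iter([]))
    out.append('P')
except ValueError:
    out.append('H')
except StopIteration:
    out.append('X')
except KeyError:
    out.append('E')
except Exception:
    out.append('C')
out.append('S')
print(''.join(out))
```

Execution trace: 'X' (except StopIteration) → 'S' (after the try/except). Output: XS

Answer: XS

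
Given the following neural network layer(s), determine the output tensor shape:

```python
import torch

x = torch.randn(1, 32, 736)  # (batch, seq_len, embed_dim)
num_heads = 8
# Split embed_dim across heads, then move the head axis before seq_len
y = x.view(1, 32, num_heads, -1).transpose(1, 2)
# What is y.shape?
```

Input: (1, 32, 736) -> head_dim = 736 // 8 = 92; after view: (1, 32, 8, 92) -> after transpose(1, 2): (1, 8, 32, 92) -> Output: (1, 8, 32, 92)

Answer: (1, 8, 32, 92)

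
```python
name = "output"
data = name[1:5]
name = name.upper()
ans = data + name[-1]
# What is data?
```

Trace:
`name = "output"` → name = 'output'
`data = name[1:5]` → data = 'utpu'
`name = name.upper()` → name = 'OUTPUT'
`ans = data + name[-1]` → ans = 'utpuT'
So data = 'utpu'

Answer: 'utpu'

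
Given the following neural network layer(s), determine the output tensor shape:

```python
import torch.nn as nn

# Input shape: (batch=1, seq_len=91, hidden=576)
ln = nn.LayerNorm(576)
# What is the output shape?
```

Input: (1, 91, 576) -> Output: (1, 91, 576)

Answer: (1, 91, 576)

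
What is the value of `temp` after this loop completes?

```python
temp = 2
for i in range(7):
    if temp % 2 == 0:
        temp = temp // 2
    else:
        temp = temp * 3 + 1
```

Collatz-style transformation from 2
`temp` takes the values: 2 → 1 → 4 → 2 → 1 → 4 → 2 → 1

Answer: 1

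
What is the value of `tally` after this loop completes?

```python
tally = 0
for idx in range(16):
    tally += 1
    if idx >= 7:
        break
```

Loop breaks when idx reaches 7, tally is 8
`tally` takes the values: 0 → 1 → 2 → 3 → 4 → 5 → 6 → 7 → 8

Answer: 8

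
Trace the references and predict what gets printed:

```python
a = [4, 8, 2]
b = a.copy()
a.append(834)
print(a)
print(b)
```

Key concept: list.copy() creates independent copy.
Step by step:
`a = [4, 8, 2]` → a = [4, 8, 2]
`b = a.copy()` → b = [4, 8, 2]
`a.append(834)` → a = [4, 8, 2, 834]
`print(a)` → prints [4, 8, 2, 834]
`print(b)` → prints [4, 8, 2]

Answer:
[4, 8, 2, 834]
[4, 8, 2]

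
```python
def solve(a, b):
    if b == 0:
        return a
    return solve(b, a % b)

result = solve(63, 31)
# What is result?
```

solve(63, 31) -> solve(31, 1) -> solve(1, 0) -> 1

Answer: 1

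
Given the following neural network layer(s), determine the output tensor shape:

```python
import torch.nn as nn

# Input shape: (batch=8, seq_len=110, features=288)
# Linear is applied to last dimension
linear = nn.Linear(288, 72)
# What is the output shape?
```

Input: (8, 110, 288) -> Output: (8, 110, 72)

Answer: (8, 110, 72)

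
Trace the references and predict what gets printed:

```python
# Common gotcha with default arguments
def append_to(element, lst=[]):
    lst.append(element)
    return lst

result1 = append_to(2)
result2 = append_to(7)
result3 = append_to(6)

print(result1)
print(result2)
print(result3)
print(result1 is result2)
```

Key concept: mutable default argument gotcha.
Step by step:
`result1 = append_to(2)` → result1 = [2]
`result2 = append_to(7)` → result1 = [2, 7] (same object as result2); result2 = [2, 7] (same object as result1)
`result3 = append_to(6)` → result1 = [2, 7, 6] (same object as result2, result3); result2 = [2, 7, 6] (same object as result1, result3); result3 = [2, 7, 6] (same object as result1, result2)
`print(result1)` → prints [2, 7, 6]
`print(result2)` → prints [2, 7, 6]
`print(result3)` → prints [2, 7, 6]
`print(result1 is result2)` → prints True

Answer:
[2, 7, 6]
[2, 7, 6]
[2, 7, 6]
True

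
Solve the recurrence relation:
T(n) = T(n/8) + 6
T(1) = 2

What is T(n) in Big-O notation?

Each step divides n by 8 and adds 6. After log_8(n) steps we reach T(1)=2. So T(n) = 6·log_8(n) + 2 = O(log n).

Answer: O(log n)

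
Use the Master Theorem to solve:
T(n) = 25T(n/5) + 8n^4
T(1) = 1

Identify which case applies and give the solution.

a=25, b=5, f(n)=8n^4. log_5(25) = 2. Since c=4 > 2 and the regularity condition holds (25(n/5)^4 = (25/5^4)n^4 with 25/5^4 < 1), Case 3 applies: T(n) = Θ(f(n)) = O(n^4).

Answer: O(n^4) - Case 3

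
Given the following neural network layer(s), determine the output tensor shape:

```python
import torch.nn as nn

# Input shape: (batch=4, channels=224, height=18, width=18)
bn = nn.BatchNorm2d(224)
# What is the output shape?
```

Input: (4, 224, 18, 18) -> Output: (4, 224, 18, 18)

Answer: (4, 224, 18, 18)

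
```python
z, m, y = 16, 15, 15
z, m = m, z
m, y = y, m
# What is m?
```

Trace:
`z, m, y = 16, 15, 15` → z = 16; m = 15; y = 15
`z, m = m, z` → z = 15; m = 16
`m, y = y, m` → m = 15; y = 16
So m = 15

Answer: 15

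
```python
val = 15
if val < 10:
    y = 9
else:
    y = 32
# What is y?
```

Trace:
`val = 15` → val = 15
`if val < 10: ...` → val < 10 is False, take else branch → y = 32
So y = 32

Answer: 32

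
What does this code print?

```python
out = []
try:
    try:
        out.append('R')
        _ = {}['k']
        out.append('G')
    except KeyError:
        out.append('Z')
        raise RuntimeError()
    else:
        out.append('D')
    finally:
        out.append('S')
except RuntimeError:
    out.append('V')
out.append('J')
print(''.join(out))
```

Execution trace: 'R' (try body) → 'Z' (except KeyError) → 'S' (finally) → 'V' (outer except RuntimeError) → 'J' (after the try/except). Output: RZSVJ

Answer: RZSVJ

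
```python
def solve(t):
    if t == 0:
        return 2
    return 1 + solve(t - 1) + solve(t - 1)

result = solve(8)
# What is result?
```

solve(t) = 1 + 2·solve(t-1), solve(0)=2. Closed form: (2+1)·2^8 - 1 = 767.

Answer: 767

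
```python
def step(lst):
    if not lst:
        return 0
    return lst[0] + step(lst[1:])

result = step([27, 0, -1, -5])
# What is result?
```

27 + 0 + (-1) + (-5) + 0 = 21

Answer: 21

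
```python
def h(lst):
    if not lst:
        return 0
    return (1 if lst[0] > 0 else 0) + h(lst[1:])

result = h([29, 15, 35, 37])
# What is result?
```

Count of positive elements in [29, 15, 35, 37] = 4

Answer: 4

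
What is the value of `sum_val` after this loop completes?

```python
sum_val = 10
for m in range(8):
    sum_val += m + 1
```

Start at 10, add 1 to 8 = 46
`sum_val` takes the values: 10 → 11 → 13 → 16 → 20 → 25 → 31 → 38 → 46

Answer: 46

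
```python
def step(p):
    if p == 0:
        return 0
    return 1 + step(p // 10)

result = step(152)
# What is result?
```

Count of digits of 152: 3

Answer: 3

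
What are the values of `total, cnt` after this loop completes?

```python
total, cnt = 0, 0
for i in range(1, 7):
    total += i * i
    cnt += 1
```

Sum of squares and count
`total, cnt` takes the values: (0, 0) → (1, 0) → (1, 1) → (5, 1) → (5, 2) → (14, 2) → (14, 3) → (30, 3) → (30, 4) → (55, 4) → (55, 5) → (91, 5) → (91, 6)

Answer: 91, 6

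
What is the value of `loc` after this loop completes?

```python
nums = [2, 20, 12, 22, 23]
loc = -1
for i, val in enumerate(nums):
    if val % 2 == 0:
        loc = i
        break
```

First even number index in [2, 20, 12, 22, 23]
`loc` takes the values: -1 → 0

Answer: 0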